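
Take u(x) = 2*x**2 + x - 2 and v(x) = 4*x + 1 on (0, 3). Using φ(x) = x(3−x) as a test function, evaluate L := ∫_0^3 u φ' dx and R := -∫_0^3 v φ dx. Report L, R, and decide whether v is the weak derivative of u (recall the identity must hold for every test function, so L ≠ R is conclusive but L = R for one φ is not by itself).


LHS = -63/2, RHS = -63/2. Yes, v = u' weakly.

u(x) = 2*x**2 + x - 2, classical derivative u'(x) = 4*x + 1.
φ(x) = x(3−x), so φ'(x) = 3 - 2*x.
Note φ(0) = φ(3) = 0, so the boundary term u·φ vanishes.
LHS = ∫_0^3 u(x) φ'(x) dx = ∫_0^3 (-4*x^3 + 4*x^2 + 7*x - 6) dx. Term by term:
  ∫_0^3 -4*x^3 dx = -81;  ∫_0^3 4*x^2 dx = 36;  ∫_0^3 7*x dx = 63/2;
  ∫_0^3 -6 dx = -18.
Sum: -81 + 36 + 63/2 − 18 = -63/2.
So LHS = -63/2.
∫_0^3 v(x) φ(x) dx = ∫_0^3 (-4*x^3 + 11*x^2 + 3*x) dx. Term by term:
  ∫_0^3 -4*x^3 dx = -81;  ∫_0^3 11*x^2 dx = 99;  ∫_0^3 3*x dx = 27/2.
Sum: -81 + 99 + 27/2 = 63/2.
So RHS = -∫_0^3 v(x) φ(x) dx = -63/2.
LHS = RHS, so the identity holds for this test φ.
Moreover u is smooth here and v(x) = u'(x) = 4*x + 1 pointwise, so the identity holds for every test function. Hence v is the weak derivative of u.


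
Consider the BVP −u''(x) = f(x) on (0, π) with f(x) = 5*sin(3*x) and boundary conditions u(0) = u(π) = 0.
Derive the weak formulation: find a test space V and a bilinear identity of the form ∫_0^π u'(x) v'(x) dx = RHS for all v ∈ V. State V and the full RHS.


V = H^1_0(0, π) (so v(0) = v(π) = 0); weak form: ∫_0^π u'v' dx = ∫_0^π (5*sin(3*x)) v dx for all v ∈ V.

Multiply both sides by a test function v and integrate from 0 to π:
  ∫_0^π −u''(x) v(x) dx = ∫_0^π f(x) v(x) dx.
Integrate the LHS by parts once:
  ∫_0^π −u'' v dx = −[u'(x) v(x)]_0^π + ∫_0^π u'(x) v'(x) dx.
Thus ∫_0^π u'(x) v'(x) dx = ∫_0^π f(x) v(x) dx + [u'(x) v(x)]_0^π.
Choose V so that boundary terms are either known or forced to vanish.
u is Dirichlet: u(0) = u(π) = 0. Let V = H^1_0(0, π); then v(0) = v(π) = 0, and [u' v]_0^π = 0.
Weak formulation: find u (satisfying any essential BC) such that ∫_0^π u'(x) v'(x) dx = ∫_0^π f v dx for all v ∈ V.
Substituting f(x) = 5*sin(3*x), the right-hand side is ∫_0^π (5*sin(3*x)) v dx.


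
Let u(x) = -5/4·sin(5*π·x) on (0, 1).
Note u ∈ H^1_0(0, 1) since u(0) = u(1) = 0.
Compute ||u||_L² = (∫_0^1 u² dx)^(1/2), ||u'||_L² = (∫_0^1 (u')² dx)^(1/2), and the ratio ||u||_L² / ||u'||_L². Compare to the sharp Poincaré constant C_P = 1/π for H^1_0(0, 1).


||u||_L² / ||u'||_L² = 1/(5*π) < C_P = 1/π.

u(x) = -5/4·sin(5*π·x), so u'(x) = -25*π*cos(5*π*x)/4.
Writing u(x) = A·sin(kπx/L) with A = -5/4 and k = 5, use ∫_0^L sin²(kπx/L) dx = L/2 and ∫_0^L cos²(kπx/L) dx = L/2.
u² = 25/16·sin²(5*π·x) and (u')² = 625*π^2/16·cos²(5*π·x), and each of sin², cos² integrates to L/2 = 1/2 over (0, 1).
∫_0^1 u² dx = 25/32, so ||u||_L² = 5*sqrt(2)/8.
∫_0^1 (u')² dx = 625*π^2/32, so ||u'||_L² = 25*sqrt(2)*π/8.
Ratio ||u||_L² / ||u'||_L² = 1/(5*π).
Sharp Poincaré constant on H^1_0(0, 1) is C_P = L/π = 1/π, achieved by sin(π·x).
This is the k = 5 harmonic; the ratio L/(kπ) is strictly less than C_P = L/π, consistent with the sharp inequality ||u||_L² ≤ C_P ||u'||_L².


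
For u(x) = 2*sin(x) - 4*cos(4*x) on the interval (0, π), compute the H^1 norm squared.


||u||_{H^1(0,π)}^2 = 544/15 + 140*π

u'(x) = 16*sin(4*x) + 2*cos(x).
Expand u² and (u')² and integrate term by term on (0, π), using: for integers n ≥ 1, ∫_0^π sin²(nx) dx = ∫_0^π cos²(nx) dx = π/2; for n ≠ n', ∫_0^π sin(nx)sin(n'x) dx = ∫_0^π cos(nx)cos(n'x) dx = 0; and by product-to-sum, ∫_0^π sin(nx)cos(n'x) dx = ½∫_0^π [sin((n+n')x) + sin((n−n')x)] dx, which is 0 when n+n' is even and 2n/(n²−n'²) when n+n' is odd (it need not vanish on (0, π)).
  u² squared terms: (-4)²·∫cos(4x)² dx = 16·π/2 = 8*π;  (2)²·∫sin(x)² dx = 4·π/2 = 2*π.
  u² cross terms: 2·(-4)·(2)·∫cos(4x)·sin(x) dx = -16·(-2/15) = 32/15.
  So ∫_0^π u² dx = 8*π + 2*π + 32/15 = 32/15 + 10*π.
  (u')² squared terms: (2)²·∫cos(x)² dx = 4·π/2 = 2*π;  (16)²·∫sin(4x)² dx = 256·π/2 = 128*π.
  (u')² cross terms: 2·(2)·(16)·∫cos(x)·sin(4x) dx = 64·(8/15) = 512/15.
  So ∫_0^π (u')² dx = 2*π + 128*π + 512/15 = 512/15 + 130*π.
||u||_{H^1}^2 = (32/15 + 10*π) + (512/15 + 130*π) = 544/15 + 140*π.


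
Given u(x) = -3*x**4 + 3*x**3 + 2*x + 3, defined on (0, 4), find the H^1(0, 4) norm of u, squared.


||u||_{H^1}^2 = 6963364/21

The H^1 norm (squared) on an interval (0, L) is
  ||u||_{H^1}^2 = ∫_0^L u(x)^2 dx + ∫_0^L u'(x)^2 dx.
Compute u'(x) = -12*x**3 + 9*x**2 + 2.
Then u(x)^2 = 9*x**8 - 18*x**7 + 9*x**6 - 12*x**5 - 6*x**4 + 18*x**3 + 4*x**2 + 12*x + 9 and u'(x)^2 = 144*x**6 - 216*x**5 + 81*x**4 - 48*x**3 + 36*x**2 + 4.
Integrate each monomial from 0 to 4 using ∫_0^4 c·x^n dx = c·4^(n+1)/(n+1):
  ∫_0^4 u(x)^2 dx = ∫_0^4 (9*x^8 - 18*x^7 + 9*x^6 - 12*x^5 - 6*x^4 + 18*x^3 + 4*x^2 + 12*x + 9) dx. Term by term:
    ∫_0^4 9*x^8 dx = 262144;  ∫_0^4 -18*x^7 dx = -147456;  ∫_0^4 9*x^6 dx = 147456/7;
    ∫_0^4 -12*x^5 dx = -8192;  ∫_0^4 -6*x^4 dx = -6144/5;  ∫_0^4 18*x^3 dx = 1152;
    ∫_0^4 4*x^2 dx = 256/3;  ∫_0^4 12*x dx = 96;  ∫_0^4 9 dx = 36.
  Sum: 262144 − 147456 + 147456/7 − 8192 − 6144/5 + 1152 + 256/3 + 96 + 36 = 13408676/105.
  ∫_0^4 u'(x)^2 dx = ∫_0^4 (144*x^6 - 216*x^5 + 81*x^4 - 48*x^3 + 36*x^2 + 4) dx. Term by term:
    ∫_0^4 144*x^6 dx = 2359296/7;  ∫_0^4 -216*x^5 dx = -147456;  ∫_0^4 81*x^4 dx = 82944/5;
    ∫_0^4 -48*x^3 dx = -3072;  ∫_0^4 36*x^2 dx = 768;  ∫_0^4 4 dx = 16.
  Sum: 2359296/7 − 147456 + 82944/5 − 3072 + 768 + 16 = 7136048/35.
Adding: ||u||_{H^1}^2 = 13408676/105 + 7136048/35 = 6963364/21.


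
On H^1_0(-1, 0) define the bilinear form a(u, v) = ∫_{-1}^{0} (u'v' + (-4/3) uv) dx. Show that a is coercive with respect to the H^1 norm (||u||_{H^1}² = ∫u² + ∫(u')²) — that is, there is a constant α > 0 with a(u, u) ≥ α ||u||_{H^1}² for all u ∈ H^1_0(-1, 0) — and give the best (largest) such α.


α = (-4/3 + π^2)/(1 + π^2)

Coercivity of a(·,·) on H^1_0(-1, 0) means a(u, u) ≥ α ||u||_{H^1}² for every u ∈ H^1_0.
The interval has length L = 1, and Poincaré/coercivity depend only on L. Here a(u, u) = ∫(u')² + (-4/3)·∫u².
Here c = -4/3 < 0 with |c| < (π/L)² = π^2, so coercivity still holds. The condition a(u,u) ≥ α||u||_{H^1}² reads (1−α)∫(u')² ≥ (α−c)∫u². Any admissible α is ≤ 1 (rapidly oscillating u have ∫u²/∫(u')² → 0), and α = 1 would force 0 ≥ (1−c)∫u², impossible since c < 1; so 1−α > 0. By the sharp Poincaré inequality on H^1_0 of an interval of length L, ∫(u')² ≥ (π/L)²∫u² with equality for the first sine mode sin(π(x−x₀)/L) (x₀ the left endpoint), so the inequality holds for all u iff (1−α)(π/L)² ≥ α − c, i.e. α ≤ ((π/L)² + c)/((π/L)² + 1) = (1 + c(L/π)²)/(1 + (L/π)²). (Direct route, valid since c ≤ 0: Poincaré gives c∫u² ≥ c(L/π)²∫(u')², so a(u,u) ≥ (1 + c(L/π)²)∫(u')², while ||u||_{H^1}² ≤ (1 + (L/π)²)∫(u')²; dividing yields the same α.) With (π/L)² = π^2 and c = -4/3, the largest admissible constant is α = ((π/L)² + c)/((π/L)² + 1).
Simplifying, α = (-4/3 + π^2)/(1 + π^2).


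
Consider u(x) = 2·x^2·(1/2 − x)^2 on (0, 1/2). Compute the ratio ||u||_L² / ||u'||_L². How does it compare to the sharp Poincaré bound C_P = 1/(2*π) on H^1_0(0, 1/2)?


||u||_L² / ||u'||_L² = sqrt(3)/12 < C_P = 1/(2*π).

u(x) = 2·x^2·(1/2 − x)^2, so u'(x) = x*(2*x - 1)*(4*x - 1).
u(x) = 2·x^2·(1/2 − x)^2 vanishes at x = 0 and x = 1/2, so u ∈ H^1_0(0, 1/2). Differentiate via the product rule and integrate the resulting polynomials term by term.
  ∫_0^1/2 u² dx = ∫_0^1/2 (4*x^8 - 8*x^7 + 6*x^6 - 2*x^5 + x^4/4) dx. Term by term:
    ∫_0^1/2 4*x^8 dx = 1/1152;  ∫_0^1/2 -8*x^7 dx = -1/256;  ∫_0^1/2 6*x^6 dx = 3/448;
    ∫_0^1/2 -2*x^5 dx = -1/192;  ∫_0^1/2 x^4/4 dx = 1/640.
  Sum: 1/1152 − 1/256 + 3/448 − 1/192 + 1/640 = 1/80640.
  ∫_0^1/2 (u')² dx = ∫_0^1/2 (64*x^6 - 96*x^5 + 52*x^4 - 12*x^3 + x^2) dx. Term by term:
    ∫_0^1/2 64*x^6 dx = 1/14;  ∫_0^1/2 -96*x^5 dx = -1/4;  ∫_0^1/2 52*x^4 dx = 13/40;
    ∫_0^1/2 -12*x^3 dx = -3/16;  ∫_0^1/2 x^2 dx = 1/24.
  Sum: 1/14 − 1/4 + 13/40 − 3/16 + 1/24 = 1/1680.
∫_0^1/2 u² dx = 1/80640, so ||u||_L² = sqrt(35)/1680.
∫_0^1/2 (u')² dx = 1/1680, so ||u'||_L² = sqrt(105)/420.
Ratio ||u||_L² / ||u'||_L² = sqrt(3)/12.
Sharp Poincaré constant on H^1_0(0, 1/2) is C_P = L/π = 1/(2*π), achieved by sin(2*π·x).
A polynomial bump cannot attain the sharp Poincaré constant (only the first sine eigenfunction does), so the ratio is strictly less than C_P, consistent with ||u||_L² ≤ C_P ||u'||_L².


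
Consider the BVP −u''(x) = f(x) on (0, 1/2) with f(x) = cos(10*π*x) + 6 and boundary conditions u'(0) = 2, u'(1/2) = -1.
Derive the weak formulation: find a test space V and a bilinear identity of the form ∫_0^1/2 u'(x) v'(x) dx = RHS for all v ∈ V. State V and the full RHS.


V = H^1(0, 1/2) (v unrestricted at boundary; u is determined up to an additive constant); weak form: ∫_0^1/2 u'v' dx = ∫_0^1/2 (cos(10*π*x) + 6) v dx − v(1/2) − 2·v(0) for all v ∈ V.

Multiply both sides by a test function v and integrate from 0 to 1/2:
  ∫_0^1/2 −u''(x) v(x) dx = ∫_0^1/2 f(x) v(x) dx.
Integrate the LHS by parts once:
  ∫_0^1/2 −u'' v dx = −[u'(x) v(x)]_0^1/2 + ∫_0^1/2 u'(x) v'(x) dx.
Thus ∫_0^1/2 u'(x) v'(x) dx = ∫_0^1/2 f(x) v(x) dx + [u'(x) v(x)]_0^1/2.
Choose V so that boundary terms are either known or forced to vanish.
u has inhomogeneous Neumann u'(0) = 2, u'(1/2) = -1. [u' v]_0^1/2 = (-1)·v(1/2) − (2)·v(0) = − v(1/2) − 2·v(0). Take V = H^1(0, 1/2); boundary term becomes part of RHS.
Weak formulation: find u (satisfying any essential BC) such that ∫_0^1/2 u'(x) v'(x) dx = ∫_0^1/2 f v dx − v(1/2) − 2·v(0) for all v ∈ V (Neumann data are natural BCs: they enter the RHS as boundary terms).
Substituting f(x) = cos(10*π*x) + 6, the right-hand side is ∫_0^1/2 (cos(10*π*x) + 6) v dx − v(1/2) − 2·v(0).
Compatibility check (pure Neumann): taking v ≡ 1 ∈ V gives 0 = ∫_0^1/2 f dx + (-1) − (2), i.e. ∫_0^1/2 f dx must equal u'(0) − u'(1/2) = 3. Indeed ∫_0^1/2 (cos(10*π*x) + 6) dx = 3, so the data are compatible. The solution is then unique only up to an additive constant (fix it e.g. by requiring ∫_0^1/2 u dx = 0).


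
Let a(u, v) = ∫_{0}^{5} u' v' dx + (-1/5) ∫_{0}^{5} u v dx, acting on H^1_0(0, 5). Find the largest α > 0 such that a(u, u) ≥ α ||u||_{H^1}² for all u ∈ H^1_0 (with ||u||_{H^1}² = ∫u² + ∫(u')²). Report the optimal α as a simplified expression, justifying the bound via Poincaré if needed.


α = (-5 + π^2)/(π^2 + 25)

Coercivity of a(·,·) on H^1_0(0, 5) means a(u, u) ≥ α ||u||_{H^1}² for every u ∈ H^1_0.
The interval has length L = 5, and Poincaré/coercivity depend only on L. Here a(u, u) = ∫(u')² + (-1/5)·∫u².
Here c = -1/5 < 0 with |c| < (π/L)² = π^2/25, so coercivity still holds. The condition a(u,u) ≥ α||u||_{H^1}² reads (1−α)∫(u')² ≥ (α−c)∫u². Any admissible α is ≤ 1 (rapidly oscillating u have ∫u²/∫(u')² → 0), and α = 1 would force 0 ≥ (1−c)∫u², impossible since c < 1; so 1−α > 0. By the sharp Poincaré inequality on H^1_0 of an interval of length L, ∫(u')² ≥ (π/L)²∫u² with equality for the first sine mode sin(π(x−x₀)/L) (x₀ the left endpoint), so the inequality holds for all u iff (1−α)(π/L)² ≥ α − c, i.e. α ≤ ((π/L)² + c)/((π/L)² + 1) = (1 + c(L/π)²)/(1 + (L/π)²). (Direct route, valid since c ≤ 0: Poincaré gives c∫u² ≥ c(L/π)²∫(u')², so a(u,u) ≥ (1 + c(L/π)²)∫(u')², while ||u||_{H^1}² ≤ (1 + (L/π)²)∫(u')²; dividing yields the same α.) With (π/L)² = π^2/25 and c = -1/5, the largest admissible constant is α = ((π/L)² + c)/((π/L)² + 1).
Simplifying, α = (-5 + π^2)/(π^2 + 25).


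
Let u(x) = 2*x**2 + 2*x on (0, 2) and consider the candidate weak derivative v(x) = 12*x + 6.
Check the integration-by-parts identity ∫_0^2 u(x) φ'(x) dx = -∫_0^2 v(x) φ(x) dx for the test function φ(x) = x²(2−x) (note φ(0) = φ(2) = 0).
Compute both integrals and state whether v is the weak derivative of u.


LHS = -136/15, RHS = -136/5. No, v is not the weak derivative of u.

u(x) = 2*x**2 + 2*x, classical derivative u'(x) = 4*x + 2.
φ(x) = x²(2−x), so φ'(x) = x*(4 - 3*x).
Note φ(0) = φ(2) = 0, so the boundary term u·φ vanishes.
LHS = ∫_0^2 u(x) φ'(x) dx = ∫_0^2 (-6*x^4 + 2*x^3 + 8*x^2) dx. Term by term:
  ∫_0^2 -6*x^4 dx = -192/5;  ∫_0^2 2*x^3 dx = 8;  ∫_0^2 8*x^2 dx = 64/3.
Sum: -192/5 + 8 + 64/3 = -136/15.
So LHS = -136/15.
∫_0^2 v(x) φ(x) dx = ∫_0^2 (-12*x^4 + 18*x^3 + 12*x^2) dx. Term by term:
  ∫_0^2 -12*x^4 dx = -384/5;  ∫_0^2 18*x^3 dx = 72;  ∫_0^2 12*x^2 dx = 32.
Sum: -384/5 + 72 + 32 = 136/5.
So RHS = -∫_0^2 v(x) φ(x) dx = -136/5.
LHS − RHS = 272/15 ≠ 0, so the identity fails.
(For a valid weak derivative the identity must hold for EVERY test function, in particular this one. The failure shows v is NOT the weak derivative of u.)
Correct weak derivative would be u'(x) = 4*x + 2.


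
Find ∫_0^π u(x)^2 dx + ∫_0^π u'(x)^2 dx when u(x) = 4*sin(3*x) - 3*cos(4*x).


||u||_{H^1(0,π)}^2 = 2448/7 + 313*π/2

u'(x) = 12*sin(4*x) + 12*cos(3*x).
Expand u² and (u')² and integrate term by term on (0, π), using: for integers n ≥ 1, ∫_0^π sin²(nx) dx = ∫_0^π cos²(nx) dx = π/2; for n ≠ n', ∫_0^π sin(nx)sin(n'x) dx = ∫_0^π cos(nx)cos(n'x) dx = 0; and by product-to-sum, ∫_0^π sin(nx)cos(n'x) dx = ½∫_0^π [sin((n+n')x) + sin((n−n')x)] dx, which is 0 when n+n' is even and 2n/(n²−n'²) when n+n' is odd (it need not vanish on (0, π)).
  u² squared terms: (-3)²·∫cos(4x)² dx = 9·π/2 = 9*π/2;  (4)²·∫sin(3x)² dx = 16·π/2 = 8*π.
  u² cross terms: 2·(-3)·(4)·∫cos(4x)·sin(3x) dx = -24·(-6/7) = 144/7.
  So ∫_0^π u² dx = 9*π/2 + 8*π + 144/7 = 144/7 + 25*π/2.
  (u')² squared terms: (12)²·∫cos(3x)² dx = 144·π/2 = 72*π;  (12)²·∫sin(4x)² dx = 144·π/2 = 72*π.
  (u')² cross terms: 2·(12)·(12)·∫cos(3x)·sin(4x) dx = 288·(8/7) = 2304/7.
  So ∫_0^π (u')² dx = 72*π + 72*π + 2304/7 = 2304/7 + 144*π.
||u||_{H^1}^2 = (144/7 + 25*π/2) + (2304/7 + 144*π) = 2448/7 + 313*π/2.


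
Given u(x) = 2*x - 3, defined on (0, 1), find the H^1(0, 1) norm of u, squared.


||u||_{H^1}^2 = 25/3

The H^1 norm (squared) on an interval (0, L) is
  ||u||_{H^1}^2 = ∫_0^L u(x)^2 dx + ∫_0^L u'(x)^2 dx.
Compute u'(x) = 2.
Then u(x)^2 = 4*x**2 - 12*x + 9 and u'(x)^2 = 4.
Integrate each monomial from 0 to 1 using ∫_0^1 c·x^n dx = c·1^(n+1)/(n+1):
  ∫_0^1 u(x)^2 dx = ∫_0^1 (4*x^2 - 12*x + 9) dx. Term by term:
    ∫_0^1 4*x^2 dx = 4/3;  ∫_0^1 -12*x dx = -6;  ∫_0^1 9 dx = 9.
  Sum: 4/3 − 6 + 9 = 13/3.
  ∫_0^1 u'(x)^2 dx = ∫_0^1 (4) dx. Term by term:
    ∫_0^1 4 dx = 4.
Adding: ||u||_{H^1}^2 = 13/3 + 4 = 25/3.


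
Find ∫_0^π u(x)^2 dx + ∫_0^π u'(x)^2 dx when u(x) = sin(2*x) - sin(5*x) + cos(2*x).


||u||_{H^1(0,π)}^2 = -100/21 + 18*π

u'(x) = -2*sin(2*x) + 2*cos(2*x) - 5*cos(5*x).
Expand u² and (u')² and integrate term by term on (0, π), using: for integers n ≥ 1, ∫_0^π sin²(nx) dx = ∫_0^π cos²(nx) dx = π/2; for n ≠ n', ∫_0^π sin(nx)sin(n'x) dx = ∫_0^π cos(nx)cos(n'x) dx = 0; and by product-to-sum, ∫_0^π sin(nx)cos(n'x) dx = ½∫_0^π [sin((n+n')x) + sin((n−n')x)] dx, which is 0 when n+n' is even and 2n/(n²−n'²) when n+n' is odd (it need not vanish on (0, π)).
  u² squared terms: (-1)²·∫sin(5x)² dx = 1·π/2 = π/2;  (1)²·∫cos(2x)² dx = 1·π/2 = π/2;  (1)²·∫sin(2x)² dx = 1·π/2 = π/2.
  u² cross terms: 2·(-1)·(1)·∫sin(5x)·cos(2x) dx = -2·(10/21) = -20/21;  2·(-1)·(1)·∫sin(5x)·sin(2x) dx = -2·(0) = 0;  2·(1)·(1)·∫cos(2x)·sin(2x) dx = 2·(0) = 0.
  So ∫_0^π u² dx = π/2 + π/2 + π/2 − 20/21 + 0 + 0 = -20/21 + 3*π/2.
  (u')² squared terms: (-5)²·∫cos(5x)² dx = 25·π/2 = 25*π/2;  (-2)²·∫sin(2x)² dx = 4·π/2 = 2*π;  (2)²·∫cos(2x)² dx = 4·π/2 = 2*π.
  (u')² cross terms: 2·(-5)·(-2)·∫cos(5x)·sin(2x) dx = 20·(-4/21) = -80/21;  2·(-5)·(2)·∫cos(5x)·cos(2x) dx = -20·(0) = 0;  2·(-2)·(2)·∫sin(2x)·cos(2x) dx = -8·(0) = 0.
  So ∫_0^π (u')² dx = 25*π/2 + 2*π + 2*π − 80/21 + 0 + 0 = -80/21 + 33*π/2.
||u||_{H^1}^2 = (-20/21 + 3*π/2) + (-80/21 + 33*π/2) = -100/21 + 18*π.


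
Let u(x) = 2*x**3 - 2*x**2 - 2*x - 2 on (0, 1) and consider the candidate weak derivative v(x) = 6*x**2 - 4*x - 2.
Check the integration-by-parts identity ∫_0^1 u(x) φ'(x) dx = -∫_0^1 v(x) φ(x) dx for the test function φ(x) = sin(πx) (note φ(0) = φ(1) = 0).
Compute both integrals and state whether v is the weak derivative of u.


LHS = 2/π + 24/π^3, RHS = 2/π + 24/π^3. Yes, v = u' weakly.

u(x) = 2*x**3 - 2*x**2 - 2*x - 2, classical derivative u'(x) = 6*x**2 - 4*x - 2.
φ(x) = sin(πx), so φ'(x) = π*cos(π*x).
Note φ(0) = φ(1) = 0, so the boundary term u·φ vanishes.
LHS = ∫_0^1 u(x) φ'(x) dx = ∫_0^1 (2*π*x^3*cos(π*x) - 2*π*x^2*cos(π*x) - 2*π*x*cos(π*x) - 2*π*cos(π*x)) dx. Term by term:
  ∫_0^1 -2*π*cos(π*x) dx = 0;  ∫_0^1 -2*π*x*cos(π*x) dx = 4/π;  ∫_0^1 -2*π*x^2*cos(π*x) dx = 4/π;
  ∫_0^1 2*π*x^3*cos(π*x) dx = -6/π + 24/π^3.
Sum: 0 + 4/π + 4/π + -6/π + 24/π^3 = 2/π + 24/π^3.
So LHS = 2/π + 24/π^3.
∫_0^1 v(x) φ(x) dx = ∫_0^1 (6*x^2*sin(π*x) - 4*x*sin(π*x) - 2*sin(π*x)) dx. Term by term:
  ∫_0^1 -2*sin(π*x) dx = -4/π;  ∫_0^1 -4*x*sin(π*x) dx = -4/π;  ∫_0^1 6*x^2*sin(π*x) dx = -24/π^3 + 6/π.
Sum: -4/π − 4/π + -24/π^3 + 6/π = -24/π^3 - 2/π.
So RHS = -∫_0^1 v(x) φ(x) dx = 2/π + 24/π^3.
LHS = RHS, so the identity holds for this test φ.
Moreover u is smooth here and v(x) = u'(x) = 6*x**2 - 4*x - 2 pointwise, so the identity holds for every test function. Hence v is the weak derivative of u.


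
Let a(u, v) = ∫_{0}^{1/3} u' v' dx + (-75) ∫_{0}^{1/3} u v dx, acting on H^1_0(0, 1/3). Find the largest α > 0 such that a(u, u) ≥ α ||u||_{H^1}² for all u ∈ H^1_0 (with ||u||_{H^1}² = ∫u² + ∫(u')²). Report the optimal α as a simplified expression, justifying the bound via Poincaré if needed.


α = 3*(-25 + 3*π^2)/(1 + 9*π^2)

Coercivity of a(·,·) on H^1_0(0, 1/3) means a(u, u) ≥ α ||u||_{H^1}² for every u ∈ H^1_0.
The interval has length L = 1/3, and Poincaré/coercivity depend only on L. Here a(u, u) = ∫(u')² + (-75)·∫u².
Here c = -75 < 0 with |c| < (π/L)² = 9*π^2, so coercivity still holds. The condition a(u,u) ≥ α||u||_{H^1}² reads (1−α)∫(u')² ≥ (α−c)∫u². Any admissible α is ≤ 1 (rapidly oscillating u have ∫u²/∫(u')² → 0), and α = 1 would force 0 ≥ (1−c)∫u², impossible since c < 1; so 1−α > 0. By the sharp Poincaré inequality on H^1_0 of an interval of length L, ∫(u')² ≥ (π/L)²∫u² with equality for the first sine mode sin(π(x−x₀)/L) (x₀ the left endpoint), so the inequality holds for all u iff (1−α)(π/L)² ≥ α − c, i.e. α ≤ ((π/L)² + c)/((π/L)² + 1) = (1 + c(L/π)²)/(1 + (L/π)²). (Direct route, valid since c ≤ 0: Poincaré gives c∫u² ≥ c(L/π)²∫(u')², so a(u,u) ≥ (1 + c(L/π)²)∫(u')², while ||u||_{H^1}² ≤ (1 + (L/π)²)∫(u')²; dividing yields the same α.) With (π/L)² = 9*π^2 and c = -75, the largest admissible constant is α = ((π/L)² + c)/((π/L)² + 1).
Simplifying, α = 3*(-25 + 3*π^2)/(1 + 9*π^2).


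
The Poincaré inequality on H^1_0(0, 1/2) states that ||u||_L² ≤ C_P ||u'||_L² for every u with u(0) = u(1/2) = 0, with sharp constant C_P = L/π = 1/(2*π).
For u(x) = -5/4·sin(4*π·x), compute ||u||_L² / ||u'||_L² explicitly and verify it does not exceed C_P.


||u||_L² / ||u'||_L² = 1/(4*π) < C_P = 1/(2*π).

u(x) = -5/4·sin(4*π·x), so u'(x) = -5*π*cos(4*π*x).
Writing u(x) = A·sin(kπx/L) with A = -5/4 and k = 2, use ∫_0^L sin²(kπx/L) dx = L/2 and ∫_0^L cos²(kπx/L) dx = L/2.
u² = 25/16·sin²(4*π·x) and (u')² = 25*π^2·cos²(4*π·x), and each of sin², cos² integrates to L/2 = 1/4 over (0, 1/2).
∫_0^1/2 u² dx = 25/64, so ||u||_L² = 5/8.
∫_0^1/2 (u')² dx = 25*π^2/4, so ||u'||_L² = 5*π/2.
Ratio ||u||_L² / ||u'||_L² = 1/(4*π).
Sharp Poincaré constant on H^1_0(0, 1/2) is C_P = L/π = 1/(2*π), achieved by sin(2*π·x).
This is the k = 2 harmonic; the ratio L/(kπ) is strictly less than C_P = L/π, consistent with the sharp inequality ||u||_L² ≤ C_P ||u'||_L².


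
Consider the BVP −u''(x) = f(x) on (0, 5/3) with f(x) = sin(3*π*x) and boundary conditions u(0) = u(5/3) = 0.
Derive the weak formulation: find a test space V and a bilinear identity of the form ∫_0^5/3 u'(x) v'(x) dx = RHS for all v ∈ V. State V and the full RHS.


V = H^1_0(0, 5/3) (so v(0) = v(5/3) = 0); weak form: ∫_0^5/3 u'v' dx = ∫_0^5/3 (sin(3*π*x)) v dx for all v ∈ V.

Multiply both sides by a test function v and integrate from 0 to 5/3:
  ∫_0^5/3 −u''(x) v(x) dx = ∫_0^5/3 f(x) v(x) dx.
Integrate the LHS by parts once:
  ∫_0^5/3 −u'' v dx = −[u'(x) v(x)]_0^5/3 + ∫_0^5/3 u'(x) v'(x) dx.
Thus ∫_0^5/3 u'(x) v'(x) dx = ∫_0^5/3 f(x) v(x) dx + [u'(x) v(x)]_0^5/3.
Choose V so that boundary terms are either known or forced to vanish.
u is Dirichlet: u(0) = u(5/3) = 0. Let V = H^1_0(0, 5/3); then v(0) = v(5/3) = 0, and [u' v]_0^5/3 = 0.
Weak formulation: find u (satisfying any essential BC) such that ∫_0^5/3 u'(x) v'(x) dx = ∫_0^5/3 f v dx for all v ∈ V.
Substituting f(x) = sin(3*π*x), the right-hand side is ∫_0^5/3 (sin(3*π*x)) v dx.


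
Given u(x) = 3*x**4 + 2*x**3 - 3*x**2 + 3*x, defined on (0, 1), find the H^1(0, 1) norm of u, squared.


||u||_{H^1}^2 = 1476/35

The H^1 norm (squared) on an interval (0, L) is
  ||u||_{H^1}^2 = ∫_0^L u(x)^2 dx + ∫_0^L u'(x)^2 dx.
Compute u'(x) = 12*x**3 + 6*x**2 - 6*x + 3.
Then u(x)^2 = 9*x**8 + 12*x**7 - 14*x**6 + 6*x**5 + 21*x**4 - 18*x**3 + 9*x**2 and u'(x)^2 = 144*x**6 + 144*x**5 - 108*x**4 + 72*x**2 - 36*x + 9.
Integrate each monomial from 0 to 1 using ∫_0^1 c·x^n dx = c·1^(n+1)/(n+1):
  ∫_0^1 u(x)^2 dx = ∫_0^1 (9*x^8 + 12*x^7 - 14*x^6 + 6*x^5 + 21*x^4 - 18*x^3 + 9*x^2) dx. Term by term:
    ∫_0^1 9*x^8 dx = 1;  ∫_0^1 12*x^7 dx = 3/2;  ∫_0^1 -14*x^6 dx = -2;
    ∫_0^1 6*x^5 dx = 1;  ∫_0^1 21*x^4 dx = 21/5;  ∫_0^1 -18*x^3 dx = -9/2;
    ∫_0^1 9*x^2 dx = 3.
  Sum: 1 + 3/2 − 2 + 1 + 21/5 − 9/2 + 3 = 21/5.
  ∫_0^1 u'(x)^2 dx = ∫_0^1 (144*x^6 + 144*x^5 - 108*x^4 + 72*x^2 - 36*x + 9) dx. Term by term:
    ∫_0^1 144*x^6 dx = 144/7;  ∫_0^1 144*x^5 dx = 24;  ∫_0^1 -108*x^4 dx = -108/5;
    ∫_0^1 72*x^2 dx = 24;  ∫_0^1 -36*x dx = -18;  ∫_0^1 9 dx = 9.
  Sum: 144/7 + 24 − 108/5 + 24 − 18 + 9 = 1329/35.
Adding: ||u||_{H^1}^2 = 21/5 + 1329/35 = 1476/35.


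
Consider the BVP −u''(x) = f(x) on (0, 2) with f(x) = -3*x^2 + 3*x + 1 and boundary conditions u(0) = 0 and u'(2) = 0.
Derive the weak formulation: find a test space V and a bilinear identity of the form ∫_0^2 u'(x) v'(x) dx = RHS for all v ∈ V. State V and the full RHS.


V = {v ∈ H^1(0, 2) : v(0) = 0} (test functions vanish at x = 0 where u is specified); weak form: ∫_0^2 u'v' dx = ∫_0^2 (-3*x^2 + 3*x + 1) v dx for all v ∈ V.

Multiply both sides by a test function v and integrate from 0 to 2:
  ∫_0^2 −u''(x) v(x) dx = ∫_0^2 f(x) v(x) dx.
Integrate the LHS by parts once:
  ∫_0^2 −u'' v dx = −[u'(x) v(x)]_0^2 + ∫_0^2 u'(x) v'(x) dx.
Thus ∫_0^2 u'(x) v'(x) dx = ∫_0^2 f(x) v(x) dx + [u'(x) v(x)]_0^2.
Choose V so that boundary terms are either known or forced to vanish.
Mixed BC: u(0) = 0 (Dirichlet) and u'(2) = 0 (Neumann). Define V = {v ∈ H^1(0, 2) : v(0) = 0}. Then [u' v]_0^2 = u'(2)·v(2) − u'(0)·0 = 0.
Weak formulation: find u (satisfying any essential BC) such that ∫_0^2 u'(x) v'(x) dx = ∫_0^2 f v dx for all v ∈ V (Dirichlet at 0 absorbed into V; the Neumann datum at x = 2 is zero, so no boundary term remains).
Substituting f(x) = -3*x^2 + 3*x + 1, the right-hand side is ∫_0^2 (-3*x^2 + 3*x + 1) v dx.


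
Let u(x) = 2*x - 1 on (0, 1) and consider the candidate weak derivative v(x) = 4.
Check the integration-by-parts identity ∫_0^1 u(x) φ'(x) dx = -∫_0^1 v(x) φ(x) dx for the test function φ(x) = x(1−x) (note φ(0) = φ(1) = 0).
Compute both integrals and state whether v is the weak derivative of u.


LHS = -1/3, RHS = -2/3. No, v is not the weak derivative of u.

u(x) = 2*x - 1, classical derivative u'(x) = 2.
φ(x) = x(1−x), so φ'(x) = 1 - 2*x.
Note φ(0) = φ(1) = 0, so the boundary term u·φ vanishes.
LHS = ∫_0^1 u(x) φ'(x) dx = ∫_0^1 (-4*x^2 + 4*x - 1) dx. Term by term:
  ∫_0^1 -4*x^2 dx = -4/3;  ∫_0^1 4*x dx = 2;  ∫_0^1 -1 dx = -1.
Sum: -4/3 + 2 − 1 = -1/3.
So LHS = -1/3.
∫_0^1 v(x) φ(x) dx = ∫_0^1 (-4*x^2 + 4*x) dx. Term by term:
  ∫_0^1 -4*x^2 dx = -4/3;  ∫_0^1 4*x dx = 2.
Sum: -4/3 + 2 = 2/3.
So RHS = -∫_0^1 v(x) φ(x) dx = -2/3.
LHS − RHS = 1/3 ≠ 0, so the identity fails.
(For a valid weak derivative the identity must hold for EVERY test function, in particular this one. The failure shows v is NOT the weak derivative of u.)
Correct weak derivative would be u'(x) = 2.


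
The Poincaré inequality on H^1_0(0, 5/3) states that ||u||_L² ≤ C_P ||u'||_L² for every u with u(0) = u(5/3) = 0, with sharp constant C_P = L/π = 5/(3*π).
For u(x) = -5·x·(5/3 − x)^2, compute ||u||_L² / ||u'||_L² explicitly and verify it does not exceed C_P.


||u||_L² / ||u'||_L² = 5*sqrt(14)/42 < C_P = 5/(3*π).

u(x) = -5·x·(5/3 − x)^2, so u'(x) = -15*x^2 + 100*x/3 - 125/9.
u(x) = -5·x·(5/3 − x)^2 vanishes at x = 0 and x = 5/3, so u ∈ H^1_0(0, 5/3). Differentiate via the product rule and integrate the resulting polynomials term by term.
  ∫_0^5/3 u² dx = ∫_0^5/3 (25*x^6 - 500*x^5/3 + 1250*x^4/3 - 12500*x^3/27 + 15625*x^2/81) dx. Term by term:
    ∫_0^5/3 25*x^6 dx = 1953125/15309;  ∫_0^5/3 -500*x^5/3 dx = -3906250/6561;  ∫_0^5/3 1250*x^4/3 dx = 781250/729;
    ∫_0^5/3 -12500*x^3/27 dx = -1953125/2187;  ∫_0^5/3 15625*x^2/81 dx = 1953125/6561.
  Sum: 1953125/15309 − 3906250/6561 + 781250/729 − 1953125/2187 + 1953125/6561 = 390625/45927.
  ∫_0^5/3 (u')² dx = ∫_0^5/3 (225*x^4 - 1000*x^3 + 13750*x^2/9 - 25000*x/27 + 15625/81) dx. Term by term:
    ∫_0^5/3 225*x^4 dx = 15625/27;  ∫_0^5/3 -1000*x^3 dx = -156250/81;  ∫_0^5/3 13750*x^2/9 dx = 1718750/729;
    ∫_0^5/3 -25000*x/27 dx = -312500/243;  ∫_0^5/3 15625/81 dx = 78125/243.
  Sum: 15625/27 − 156250/81 + 1718750/729 − 312500/243 + 78125/243 = 31250/729.
∫_0^5/3 u² dx = 390625/45927, so ||u||_L² = 625*sqrt(7)/567.
∫_0^5/3 (u')² dx = 31250/729, so ||u'||_L² = 125*sqrt(2)/27.
Ratio ||u||_L² / ||u'||_L² = 5*sqrt(14)/42.
Sharp Poincaré constant on H^1_0(0, 5/3) is C_P = L/π = 5/(3*π), achieved by sin(3*π/5·x).
A polynomial bump cannot attain the sharp Poincaré constant (only the first sine eigenfunction does), so the ratio is strictly less than C_P, consistent with ||u||_L² ≤ C_P ||u'||_L².


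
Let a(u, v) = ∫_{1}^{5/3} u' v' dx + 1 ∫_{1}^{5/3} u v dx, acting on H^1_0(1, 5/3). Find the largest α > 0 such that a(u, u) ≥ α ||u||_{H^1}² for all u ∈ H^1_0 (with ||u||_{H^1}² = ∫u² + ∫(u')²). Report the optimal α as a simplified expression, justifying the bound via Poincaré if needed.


α = 1

Coercivity of a(·,·) on H^1_0(1, 5/3) means a(u, u) ≥ α ||u||_{H^1}² for every u ∈ H^1_0.
The interval has length L = 2/3, and Poincaré/coercivity depend only on L. Here a(u, u) = ∫(u')² + (1)·∫u².
Here c = 1 ≥ 1, so a(u,u) = ∫(u')² + c∫u² ≥ ∫(u')² + ∫u² = ||u||_{H^1}², i.e. α = 1 works. No larger α is possible: a(u,u) ≥ α||u||_{H^1}² means (1−α)∫(u')² ≥ (α−c)∫u², and for the modes u_n = sin(nπ(x−x₀)/L) (x₀ the left endpoint) one has ∫u_n²/∫(u_n')² = (L/(nπ))² → 0, so a(u_n,u_n)/||u_n||_{H^1}² → 1. Hence the optimal constant is α = 1.
Therefore α = 1.


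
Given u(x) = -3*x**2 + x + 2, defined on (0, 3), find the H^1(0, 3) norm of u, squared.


||u||_{H^1}^2 = 5199/10

The H^1 norm (squared) on an interval (0, L) is
  ||u||_{H^1}^2 = ∫_0^L u(x)^2 dx + ∫_0^L u'(x)^2 dx.
Compute u'(x) = 1 - 6*x.
Then u(x)^2 = 9*x**4 - 6*x**3 - 11*x**2 + 4*x + 4 and u'(x)^2 = 36*x**2 - 12*x + 1.
Integrate each monomial from 0 to 3 using ∫_0^3 c·x^n dx = c·3^(n+1)/(n+1):
  ∫_0^3 u(x)^2 dx = ∫_0^3 (9*x^4 - 6*x^3 - 11*x^2 + 4*x + 4) dx. Term by term:
    ∫_0^3 9*x^4 dx = 2187/5;  ∫_0^3 -6*x^3 dx = -243/2;  ∫_0^3 -11*x^2 dx = -99;
    ∫_0^3 4*x dx = 18;  ∫_0^3 4 dx = 12.
  Sum: 2187/5 − 243/2 − 99 + 18 + 12 = 2469/10.
  ∫_0^3 u'(x)^2 dx = ∫_0^3 (36*x^2 - 12*x + 1) dx. Term by term:
    ∫_0^3 36*x^2 dx = 324;  ∫_0^3 -12*x dx = -54;  ∫_0^3 1 dx = 3.
  Sum: 324 − 54 + 3 = 273.
Adding: ||u||_{H^1}^2 = 2469/10 + 273 = 5199/10.


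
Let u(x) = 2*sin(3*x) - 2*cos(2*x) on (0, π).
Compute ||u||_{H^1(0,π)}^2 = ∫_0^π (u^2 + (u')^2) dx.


||u||_{H^1(0,π)}^2 = -48 + 30*π

u'(x) = 4*sin(2*x) + 6*cos(3*x).
Expand u² and (u')² and integrate term by term on (0, π), using: for integers n ≥ 1, ∫_0^π sin²(nx) dx = ∫_0^π cos²(nx) dx = π/2; for n ≠ n', ∫_0^π sin(nx)sin(n'x) dx = ∫_0^π cos(nx)cos(n'x) dx = 0; and by product-to-sum, ∫_0^π sin(nx)cos(n'x) dx = ½∫_0^π [sin((n+n')x) + sin((n−n')x)] dx, which is 0 when n+n' is even and 2n/(n²−n'²) when n+n' is odd (it need not vanish on (0, π)).
  u² squared terms: (-2)²·∫cos(2x)² dx = 4·π/2 = 2*π;  (2)²·∫sin(3x)² dx = 4·π/2 = 2*π.
  u² cross terms: 2·(-2)·(2)·∫cos(2x)·sin(3x) dx = -8·(6/5) = -48/5.
  So ∫_0^π u² dx = 2*π + 2*π − 48/5 = -48/5 + 4*π.
  (u')² squared terms: (4)²·∫sin(2x)² dx = 16·π/2 = 8*π;  (6)²·∫cos(3x)² dx = 36·π/2 = 18*π.
  (u')² cross terms: 2·(4)·(6)·∫sin(2x)·cos(3x) dx = 48·(-4/5) = -192/5.
  So ∫_0^π (u')² dx = 8*π + 18*π − 192/5 = -192/5 + 26*π.
||u||_{H^1}^2 = (-48/5 + 4*π) + (-192/5 + 26*π) = -48 + 30*π.


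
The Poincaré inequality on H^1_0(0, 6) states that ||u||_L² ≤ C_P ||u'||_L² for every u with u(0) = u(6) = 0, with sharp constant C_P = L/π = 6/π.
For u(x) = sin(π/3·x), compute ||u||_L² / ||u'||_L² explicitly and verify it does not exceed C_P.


||u||_L² / ||u'||_L² = 3/π < C_P = 6/π.

u(x) = sin(π/3·x), so u'(x) = π*cos(π*x/3)/3.
Writing u(x) = A·sin(kπx/L) with A = 1 and k = 2, use ∫_0^L sin²(kπx/L) dx = L/2 and ∫_0^L cos²(kπx/L) dx = L/2.
u² = 1·sin²(π/3·x) and (u')² = π^2/9·cos²(π/3·x), and each of sin², cos² integrates to L/2 = 3 over (0, 6).
∫_0^6 u² dx = 3, so ||u||_L² = sqrt(3).
∫_0^6 (u')² dx = π^2/3, so ||u'||_L² = sqrt(3)*π/3.
Ratio ||u||_L² / ||u'||_L² = 3/π.
Sharp Poincaré constant on H^1_0(0, 6) is C_P = L/π = 6/π, achieved by sin(π/6·x).
This is the k = 2 harmonic; the ratio L/(kπ) is strictly less than C_P = L/π, consistent with the sharp inequality ||u||_L² ≤ C_P ||u'||_L².


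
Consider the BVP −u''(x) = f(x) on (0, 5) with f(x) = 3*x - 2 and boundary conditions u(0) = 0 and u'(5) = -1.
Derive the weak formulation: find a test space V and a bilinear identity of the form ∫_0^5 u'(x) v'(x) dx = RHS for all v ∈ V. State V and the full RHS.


V = {v ∈ H^1(0, 5) : v(0) = 0} (test functions vanish at x = 0 where u is specified); weak form: ∫_0^5 u'v' dx = ∫_0^5 (3*x - 2) v dx − v(5) for all v ∈ V.

Multiply both sides by a test function v and integrate from 0 to 5:
  ∫_0^5 −u''(x) v(x) dx = ∫_0^5 f(x) v(x) dx.
Integrate the LHS by parts once:
  ∫_0^5 −u'' v dx = −[u'(x) v(x)]_0^5 + ∫_0^5 u'(x) v'(x) dx.
Thus ∫_0^5 u'(x) v'(x) dx = ∫_0^5 f(x) v(x) dx + [u'(x) v(x)]_0^5.
Choose V so that boundary terms are either known or forced to vanish.
Mixed BC: u(0) = 0 (Dirichlet) and u'(5) = -1 (Neumann). Define V = {v ∈ H^1(0, 5) : v(0) = 0}. Then [u' v]_0^5 = u'(5)·v(5) − u'(0)·0 = − v(5).
Weak formulation: find u (satisfying any essential BC) such that ∫_0^5 u'(x) v'(x) dx = ∫_0^5 f v dx − v(5) for all v ∈ V (Dirichlet at 0 absorbed into V; Neumann datum at x = 5 contributes the boundary term).
Substituting f(x) = 3*x - 2, the right-hand side is ∫_0^5 (3*x - 2) v dx − v(5).


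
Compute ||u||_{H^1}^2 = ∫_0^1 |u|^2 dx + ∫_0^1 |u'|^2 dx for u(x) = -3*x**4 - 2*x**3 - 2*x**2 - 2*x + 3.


||u||_{H^1}^2 = 8859/70

The H^1 norm (squared) on an interval (0, L) is
  ||u||_{H^1}^2 = ∫_0^L u(x)^2 dx + ∫_0^L u'(x)^2 dx.
Compute u'(x) = -12*x**3 - 6*x**2 - 4*x - 2.
Then u(x)^2 = 9*x**8 + 12*x**7 + 16*x**6 + 20*x**5 - 6*x**4 - 4*x**3 - 8*x**2 - 12*x + 9 and u'(x)^2 = 144*x**6 + 144*x**5 + 132*x**4 + 96*x**3 + 40*x**2 + 16*x + 4.
Integrate each monomial from 0 to 1 using ∫_0^1 c·x^n dx = c·1^(n+1)/(n+1):
  ∫_0^1 u(x)^2 dx = ∫_0^1 (9*x^8 + 12*x^7 + 16*x^6 + 20*x^5 - 6*x^4 - 4*x^3 - 8*x^2 - 12*x + 9) dx. Term by term:
    ∫_0^1 9*x^8 dx = 1;  ∫_0^1 12*x^7 dx = 3/2;  ∫_0^1 16*x^6 dx = 16/7;
    ∫_0^1 20*x^5 dx = 10/3;  ∫_0^1 -6*x^4 dx = -6/5;  ∫_0^1 -4*x^3 dx = -1;
    ∫_0^1 -8*x^2 dx = -8/3;  ∫_0^1 -12*x dx = -6;  ∫_0^1 9 dx = 9.
  Sum: 1 + 3/2 + 16/7 + 10/3 − 6/5 − 1 − 8/3 − 6 + 9 = 1313/210.
  ∫_0^1 u'(x)^2 dx = ∫_0^1 (144*x^6 + 144*x^5 + 132*x^4 + 96*x^3 + 40*x^2 + 16*x + 4) dx. Term by term:
    ∫_0^1 144*x^6 dx = 144/7;  ∫_0^1 144*x^5 dx = 24;  ∫_0^1 132*x^4 dx = 132/5;
    ∫_0^1 96*x^3 dx = 24;  ∫_0^1 40*x^2 dx = 40/3;  ∫_0^1 16*x dx = 8;
    ∫_0^1 4 dx = 4.
  Sum: 144/7 + 24 + 132/5 + 24 + 40/3 + 8 + 4 = 12632/105.
Adding: ||u||_{H^1}^2 = 1313/210 + 12632/105 = 8859/70.


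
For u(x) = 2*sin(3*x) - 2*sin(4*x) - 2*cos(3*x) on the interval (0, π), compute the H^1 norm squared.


||u||_{H^1(0,π)}^2 = 640/7 + 74*π

u'(x) = 6*sin(3*x) + 6*cos(3*x) - 8*cos(4*x).
Expand u² and (u')² and integrate term by term on (0, π), using: for integers n ≥ 1, ∫_0^π sin²(nx) dx = ∫_0^π cos²(nx) dx = π/2; for n ≠ n', ∫_0^π sin(nx)sin(n'x) dx = ∫_0^π cos(nx)cos(n'x) dx = 0; and by product-to-sum, ∫_0^π sin(nx)cos(n'x) dx = ½∫_0^π [sin((n+n')x) + sin((n−n')x)] dx, which is 0 when n+n' is even and 2n/(n²−n'²) when n+n' is odd (it need not vanish on (0, π)).
  u² squared terms: (-2)²·∫cos(3x)² dx = 4·π/2 = 2*π;  (-2)²·∫sin(4x)² dx = 4·π/2 = 2*π;  (2)²·∫sin(3x)² dx = 4·π/2 = 2*π.
  u² cross terms: 2·(-2)·(-2)·∫cos(3x)·sin(4x) dx = 8·(8/7) = 64/7;  2·(-2)·(2)·∫cos(3x)·sin(3x) dx = -8·(0) = 0;  2·(-2)·(2)·∫sin(4x)·sin(3x) dx = -8·(0) = 0.
  So ∫_0^π u² dx = 2*π + 2*π + 2*π + 64/7 + 0 + 0 = 64/7 + 6*π.
  (u')² squared terms: (-8)²·∫cos(4x)² dx = 64·π/2 = 32*π;  (6)²·∫cos(3x)² dx = 36·π/2 = 18*π;  (6)²·∫sin(3x)² dx = 36·π/2 = 18*π.
  (u')² cross terms: 2·(-8)·(6)·∫cos(4x)·cos(3x) dx = -96·(0) = 0;  2·(-8)·(6)·∫cos(4x)·sin(3x) dx = -96·(-6/7) = 576/7;  2·(6)·(6)·∫cos(3x)·sin(3x) dx = 72·(0) = 0.
  So ∫_0^π (u')² dx = 32*π + 18*π + 18*π + 0 + 576/7 + 0 = 576/7 + 68*π.
||u||_{H^1}^2 = (64/7 + 6*π) + (576/7 + 68*π) = 640/7 + 74*π.


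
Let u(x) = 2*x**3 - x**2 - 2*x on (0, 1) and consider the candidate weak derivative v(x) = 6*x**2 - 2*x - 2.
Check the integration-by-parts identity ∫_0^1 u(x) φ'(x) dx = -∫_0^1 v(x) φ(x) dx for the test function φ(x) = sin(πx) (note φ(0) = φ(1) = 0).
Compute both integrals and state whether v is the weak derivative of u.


LHS = 24/π^3, RHS = 24/π^3. Yes, v = u' weakly.

u(x) = 2*x**3 - x**2 - 2*x, classical derivative u'(x) = 6*x**2 - 2*x - 2.
φ(x) = sin(πx), so φ'(x) = π*cos(π*x).
Note φ(0) = φ(1) = 0, so the boundary term u·φ vanishes.
LHS = ∫_0^1 u(x) φ'(x) dx = ∫_0^1 (2*π*x^3*cos(π*x) - π*x^2*cos(π*x) - 2*π*x*cos(π*x)) dx. Term by term:
  ∫_0^1 -π*x^2*cos(π*x) dx = 2/π;  ∫_0^1 -2*π*x*cos(π*x) dx = 4/π;  ∫_0^1 2*π*x^3*cos(π*x) dx = -6/π + 24/π^3.
Sum: 2/π + 4/π + -6/π + 24/π^3 = 24/π^3.
So LHS = 24/π^3.
∫_0^1 v(x) φ(x) dx = ∫_0^1 (6*x^2*sin(π*x) - 2*x*sin(π*x) - 2*sin(π*x)) dx. Term by term:
  ∫_0^1 -2*sin(π*x) dx = -4/π;  ∫_0^1 -2*x*sin(π*x) dx = -2/π;  ∫_0^1 6*x^2*sin(π*x) dx = -24/π^3 + 6/π.
Sum: -4/π − 2/π + -24/π^3 + 6/π = -24/π^3.
So RHS = -∫_0^1 v(x) φ(x) dx = 24/π^3.
LHS = RHS, so the identity holds for this test φ.
Moreover u is smooth here and v(x) = u'(x) = 6*x**2 - 2*x - 2 pointwise, so the identity holds for every test function. Hence v is the weak derivative of u.


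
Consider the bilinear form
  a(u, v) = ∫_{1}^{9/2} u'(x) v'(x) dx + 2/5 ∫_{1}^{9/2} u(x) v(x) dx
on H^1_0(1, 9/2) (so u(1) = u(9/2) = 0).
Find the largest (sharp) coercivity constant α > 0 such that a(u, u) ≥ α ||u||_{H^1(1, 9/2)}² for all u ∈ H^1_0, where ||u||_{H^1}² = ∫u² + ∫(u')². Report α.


α = 2*(49 + 10*π^2)/(5*(4*π^2 + 49))

Coercivity of a(·,·) on H^1_0(1, 9/2) means a(u, u) ≥ α ||u||_{H^1}² for every u ∈ H^1_0.
The interval has length L = 7/2, and Poincaré/coercivity depend only on L. Here a(u, u) = ∫(u')² + (2/5)·∫u².
Here 0 < c = 2/5 < 1. The condition a(u,u) ≥ α||u||_{H^1}² reads (1−α)∫(u')² ≥ (α−c)∫u². Any admissible α is ≤ 1 (rapidly oscillating u have ∫u²/∫(u')² → 0), and α = 1 would force 0 ≥ (1−c)∫u², impossible since c < 1; so 1−α > 0. By the sharp Poincaré inequality on H^1_0 of an interval of length L, ∫(u')² ≥ (π/L)²∫u² with equality for the first sine mode sin(π(x−x₀)/L) (x₀ the left endpoint), so the inequality holds for all u iff (1−α)(π/L)² ≥ α − c, i.e. α ≤ ((π/L)² + c)/((π/L)² + 1) = (1 + c(L/π)²)/(1 + (L/π)²). With (π/L)² = 4*π^2/49 and c = 2/5, the largest admissible constant is α = ((π/L)² + c)/((π/L)² + 1).
Simplifying, α = 2*(49 + 10*π^2)/(5*(4*π^2 + 49)).


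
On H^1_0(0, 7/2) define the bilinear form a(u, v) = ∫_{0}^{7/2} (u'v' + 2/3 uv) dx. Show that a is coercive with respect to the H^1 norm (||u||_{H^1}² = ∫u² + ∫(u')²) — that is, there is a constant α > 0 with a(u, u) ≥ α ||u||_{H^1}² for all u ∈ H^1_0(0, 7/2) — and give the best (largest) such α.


α = 2*(49 + 6*π^2)/(3*(4*π^2 + 49))

Coercivity of a(·,·) on H^1_0(0, 7/2) means a(u, u) ≥ α ||u||_{H^1}² for every u ∈ H^1_0.
The interval has length L = 7/2, and Poincaré/coercivity depend only on L. Here a(u, u) = ∫(u')² + (2/3)·∫u².
Here 0 < c = 2/3 < 1. The condition a(u,u) ≥ α||u||_{H^1}² reads (1−α)∫(u')² ≥ (α−c)∫u². Any admissible α is ≤ 1 (rapidly oscillating u have ∫u²/∫(u')² → 0), and α = 1 would force 0 ≥ (1−c)∫u², impossible since c < 1; so 1−α > 0. By the sharp Poincaré inequality on H^1_0 of an interval of length L, ∫(u')² ≥ (π/L)²∫u² with equality for the first sine mode sin(π(x−x₀)/L) (x₀ the left endpoint), so the inequality holds for all u iff (1−α)(π/L)² ≥ α − c, i.e. α ≤ ((π/L)² + c)/((π/L)² + 1) = (1 + c(L/π)²)/(1 + (L/π)²). With (π/L)² = 4*π^2/49 and c = 2/3, the largest admissible constant is α = ((π/L)² + c)/((π/L)² + 1).
Simplifying, α = 2*(49 + 6*π^2)/(3*(4*π^2 + 49)).


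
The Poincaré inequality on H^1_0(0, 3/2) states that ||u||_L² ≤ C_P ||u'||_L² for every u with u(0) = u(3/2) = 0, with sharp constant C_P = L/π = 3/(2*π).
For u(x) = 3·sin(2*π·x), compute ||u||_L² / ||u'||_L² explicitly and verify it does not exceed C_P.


||u||_L² / ||u'||_L² = 1/(2*π) < C_P = 3/(2*π).

u(x) = 3·sin(2*π·x), so u'(x) = 6*π*cos(2*π*x).
Writing u(x) = A·sin(kπx/L) with A = 3 and k = 3, use ∫_0^L sin²(kπx/L) dx = L/2 and ∫_0^L cos²(kπx/L) dx = L/2.
u² = 9·sin²(2*π·x) and (u')² = 36*π^2·cos²(2*π·x), and each of sin², cos² integrates to L/2 = 3/4 over (0, 3/2).
∫_0^3/2 u² dx = 27/4, so ||u||_L² = 3*sqrt(3)/2.
∫_0^3/2 (u')² dx = 27*π^2, so ||u'||_L² = 3*sqrt(3)*π.
Ratio ||u||_L² / ||u'||_L² = 1/(2*π).
Sharp Poincaré constant on H^1_0(0, 3/2) is C_P = L/π = 3/(2*π), achieved by sin(2*π/3·x).
This is the k = 3 harmonic; the ratio L/(kπ) is strictly less than C_P = L/π, consistent with the sharp inequality ||u||_L² ≤ C_P ||u'||_L².
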